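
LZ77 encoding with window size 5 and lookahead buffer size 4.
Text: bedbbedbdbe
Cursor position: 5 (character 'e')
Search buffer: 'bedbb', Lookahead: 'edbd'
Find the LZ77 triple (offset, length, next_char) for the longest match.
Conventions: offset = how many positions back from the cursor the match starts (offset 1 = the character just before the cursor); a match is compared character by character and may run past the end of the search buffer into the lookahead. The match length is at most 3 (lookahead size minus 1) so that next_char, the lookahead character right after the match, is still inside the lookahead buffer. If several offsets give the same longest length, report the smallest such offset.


Try each offset into the search buffer:
  offset=1 (pos 4, char 'b'): match length 0
  offset=2 (pos 3, char 'b'): match length 0
  offset=3 (pos 2, char 'd'): match length 0
  offset=4 (pos 1, char 'e'): match length 3
  offset=5 (pos 0, char 'b'): match length 0
Longest match has length 3 at offset 4.
next_char = character at position 5 + 3 = 8 -> 'd'

Best match: offset=4, length=3 (matching 'edb' starting at position 1)
LZ77 triple: (4, 3, 'd')


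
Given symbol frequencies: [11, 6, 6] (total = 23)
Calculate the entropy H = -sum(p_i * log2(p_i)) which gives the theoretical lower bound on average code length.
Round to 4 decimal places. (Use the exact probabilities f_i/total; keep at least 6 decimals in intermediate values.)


Per-symbol terms -p_i * log2(p_i) with p_i = f_i/23:
  p = 11/23 = 0.478261: log2(p) = -1.064130, -p*log2(p) = 0.508932
  p = 6/23 = 0.260870: log2(p) = -1.938599, -p*log2(p) = 0.505722
  p = 6/23 = 0.260870: log2(p) = -1.938599, -p*log2(p) = 0.505722
H = 0.508932 + 0.505722 + 0.505722 = 1.520376

H = 1.5204 bits/symbol


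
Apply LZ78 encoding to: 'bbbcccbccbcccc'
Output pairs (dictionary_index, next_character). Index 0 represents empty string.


LZ78 encoding steps:
Dictionary: {0: ''}
Step 1: w='' (idx 0), next='b' -> output (0, 'b'), add 'b' as idx 1
Step 2: w='b' (idx 1), next='b' -> output (1, 'b'), add 'bb' as idx 2
Step 3: w='' (idx 0), next='c' -> output (0, 'c'), add 'c' as idx 3
Step 4: w='c' (idx 3), next='c' -> output (3, 'c'), add 'cc' as idx 4
Step 5: w='b' (idx 1), next='c' -> output (1, 'c'), add 'bc' as idx 5
Step 6: w='c' (idx 3), next='b' -> output (3, 'b'), add 'cb' as idx 6
Step 7: w='cc' (idx 4), next='c' -> output (4, 'c'), add 'ccc' as idx 7
Step 8: w='c' (idx 3), end of input -> output (3, '')


Encoded: [(0, 'b'), (1, 'b'), (0, 'c'), (3, 'c'), (1, 'c'), (3, 'b'), (4, 'c'), (3, '')]


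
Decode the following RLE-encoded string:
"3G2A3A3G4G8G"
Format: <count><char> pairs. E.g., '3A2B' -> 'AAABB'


Expanding each <count><char> pair:
  3G -> 'GGG'
  2A -> 'AA'
  3A -> 'AAA'
  3G -> 'GGG'
  4G -> 'GGGG'
  8G -> 'GGGGGGGG'

Decoded = GGGAAAAAGGGGGGGGGGGGGGG


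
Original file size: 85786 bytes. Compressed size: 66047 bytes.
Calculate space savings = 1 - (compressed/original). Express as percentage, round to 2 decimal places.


ratio = compressed/original = 66047/85786 = 0.769904
savings = 1 - ratio = 1 - 0.769904 = 0.230096
as a percentage: 0.230096 * 100 = 23.01%

Space savings = 1 - 66047/85786 = 23.01%


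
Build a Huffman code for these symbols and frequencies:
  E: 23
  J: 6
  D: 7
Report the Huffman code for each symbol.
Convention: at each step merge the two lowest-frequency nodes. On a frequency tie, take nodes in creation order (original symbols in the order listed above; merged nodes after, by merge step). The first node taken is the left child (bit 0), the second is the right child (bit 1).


Huffman tree construction:
Step 1: Merge J(6) + D(7) = 13
Step 2: Merge (J+D)(13) + E(23) = 36
Read each symbol's code off the tree from the root (left child = 0, right child = 1).

Codes:
  E: 1 (length 1)
  J: 00 (length 2)
  D: 01 (length 2)
Average code length: 49/36 = 1.3611 bits/symbol


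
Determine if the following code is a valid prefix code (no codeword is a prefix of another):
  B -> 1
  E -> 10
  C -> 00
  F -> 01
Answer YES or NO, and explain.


Checking each pair (does one codeword prefix another?):
  B='1' vs E='10': prefix -- VIOLATION

NO -- this is NOT a valid prefix code. B (1) is a prefix of E (10).


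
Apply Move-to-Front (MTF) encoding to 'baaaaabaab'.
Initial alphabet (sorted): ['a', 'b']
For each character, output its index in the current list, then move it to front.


MTF encoding:
'b': index 1 in ['a', 'b'] -> ['b', 'a']
'a': index 1 in ['b', 'a'] -> ['a', 'b']
'a': index 0 in ['a', 'b'] -> ['a', 'b']
'a': index 0 in ['a', 'b'] -> ['a', 'b']
'a': index 0 in ['a', 'b'] -> ['a', 'b']
'a': index 0 in ['a', 'b'] -> ['a', 'b']
'b': index 1 in ['a', 'b'] -> ['b', 'a']
'a': index 1 in ['b', 'a'] -> ['a', 'b']
'a': index 0 in ['a', 'b'] -> ['a', 'b']
'b': index 1 in ['a', 'b'] -> ['b', 'a']


Output: [1, 1, 0, 0, 0, 0, 1, 1, 0, 1]


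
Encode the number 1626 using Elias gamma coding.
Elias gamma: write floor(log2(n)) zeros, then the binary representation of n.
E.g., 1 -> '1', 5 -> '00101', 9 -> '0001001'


num_bits = floor(log2(1626)) + 1 = 11
leading_zeros = num_bits - 1 = 10
binary(1626) = 11001011010

Elias gamma(1626) = '0000000000' + '11001011010' = 000000000011001011010 (21 bits)


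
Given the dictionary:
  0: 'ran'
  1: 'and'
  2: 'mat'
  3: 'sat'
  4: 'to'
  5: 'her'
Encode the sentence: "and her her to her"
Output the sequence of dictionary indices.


Look up each word in the dictionary:
  'and' -> 1
  'her' -> 5
  'her' -> 5
  'to' -> 4
  'her' -> 5

Encoded: [1, 5, 5, 4, 5]


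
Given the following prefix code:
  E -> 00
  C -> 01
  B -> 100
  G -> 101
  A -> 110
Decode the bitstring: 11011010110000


Decoding step by step:
Bits 110 -> A
Bits 110 -> A
Bits 101 -> G
Bits 100 -> B
Bits 00 -> E


Decoded message: AAGBE


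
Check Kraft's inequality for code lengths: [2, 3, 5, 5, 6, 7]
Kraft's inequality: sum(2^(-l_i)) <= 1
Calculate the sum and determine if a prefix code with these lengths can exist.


Sum = 2^(-2) + 2^(-3) + 2^(-5) + 2^(-5) + 2^(-6) + 2^(-7)
    = 0.25 + 0.125 + 0.03125 + 0.03125 + 0.015625 + 0.0078125
    = 59/128 = 0.4609375
Since 0.4609375 <= 1, Kraft's inequality IS satisfied.
A prefix code with these lengths CAN exist.

Kraft sum = 0.4609375. Satisfied.


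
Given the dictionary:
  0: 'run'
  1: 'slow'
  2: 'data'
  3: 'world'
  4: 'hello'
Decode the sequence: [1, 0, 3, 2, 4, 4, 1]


Look up each index in the dictionary:
  1 -> 'slow'
  0 -> 'run'
  3 -> 'world'
  2 -> 'data'
  4 -> 'hello'
  4 -> 'hello'
  1 -> 'slow'

Decoded: "slow run world data hello hello slow"


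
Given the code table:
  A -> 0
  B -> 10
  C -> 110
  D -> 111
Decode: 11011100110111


Decoding:
110 -> C
111 -> D
0 -> A
0 -> A
110 -> C
111 -> D


Result: CDAACD


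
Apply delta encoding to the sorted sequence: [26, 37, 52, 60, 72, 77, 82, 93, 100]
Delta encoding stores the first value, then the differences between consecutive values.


First value: 26
Deltas:
  37 - 26 = 11
  52 - 37 = 15
  60 - 52 = 8
  72 - 60 = 12
  77 - 72 = 5
  82 - 77 = 5
  93 - 82 = 11
  100 - 93 = 7


Delta encoded: [26, 11, 15, 8, 12, 5, 5, 11, 7]


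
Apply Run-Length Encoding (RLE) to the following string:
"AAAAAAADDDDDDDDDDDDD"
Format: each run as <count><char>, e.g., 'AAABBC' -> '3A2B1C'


Scanning runs left to right:
  i=0: run of 'A' x 7 -> '7A'
  i=7: run of 'D' x 13 -> '13D'

RLE = 7A13D


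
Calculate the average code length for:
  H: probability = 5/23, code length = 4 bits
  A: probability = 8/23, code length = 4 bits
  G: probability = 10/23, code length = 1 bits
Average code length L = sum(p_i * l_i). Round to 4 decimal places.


Weighted contributions p_i * l_i:
  H: (5/23) * 4 = 20/23
  A: (8/23) * 4 = 32/23
  G: (10/23) * 1 = 10/23
Sum = (20 + 32 + 10)/23 = 62/23

L = 62/23 = 2.6957 bits/symbol


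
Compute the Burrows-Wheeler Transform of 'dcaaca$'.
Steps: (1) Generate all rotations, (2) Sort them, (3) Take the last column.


Rotations (sorted):
  0: $dcaaca -> last char: a
  1: a$dcaac -> last char: c
  2: aaca$dc -> last char: c
  3: aca$dca -> last char: a
  4: ca$dcaa -> last char: a
  5: caaca$d -> last char: d
  6: dcaaca$ -> last char: $


BWT = accaad$


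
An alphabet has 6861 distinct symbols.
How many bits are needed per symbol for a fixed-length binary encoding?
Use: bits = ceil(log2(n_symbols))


log2(6861) = 12.7442
Bracket: 2^12 = 4096 < 6861 <= 2^13 = 8192
So ceil(log2(6861)) = 13

bits = ceil(log2(6861)) = ceil(12.7442) = 13 bits


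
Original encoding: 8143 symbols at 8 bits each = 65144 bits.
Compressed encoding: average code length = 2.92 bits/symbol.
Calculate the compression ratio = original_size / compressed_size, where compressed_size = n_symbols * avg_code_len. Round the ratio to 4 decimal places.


original_size = n_symbols * orig_bits = 8143 * 8 = 65144 bits
compressed_size = n_symbols * avg_code_len = 8143 * 2.92 = 23777.56 bits
ratio = original_size / compressed_size = 65144 / 23777.56 = 2.7397

Compression ratio = 2.7397


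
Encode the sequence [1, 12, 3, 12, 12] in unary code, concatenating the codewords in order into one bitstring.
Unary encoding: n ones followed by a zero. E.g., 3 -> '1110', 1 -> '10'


Encode each number as n ones followed by a terminating 0:
  1 -> 10 (2 bits)
  12 -> 1111111111110 (13 bits)
  3 -> 1110 (4 bits)
  12 -> 1111111111110 (13 bits)
  12 -> 1111111111110 (13 bits)
Total length = 2 + 13 + 4 + 13 + 13 = 45 bits.

Unary([1, 12, 3, 12, 12]) = 101111111111110111011111111111101111111111110 (45 bits)


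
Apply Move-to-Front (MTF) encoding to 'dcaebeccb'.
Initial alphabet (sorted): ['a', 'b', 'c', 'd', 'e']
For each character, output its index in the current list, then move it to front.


MTF encoding:
'd': index 3 in ['a', 'b', 'c', 'd', 'e'] -> ['d', 'a', 'b', 'c', 'e']
'c': index 3 in ['d', 'a', 'b', 'c', 'e'] -> ['c', 'd', 'a', 'b', 'e']
'a': index 2 in ['c', 'd', 'a', 'b', 'e'] -> ['a', 'c', 'd', 'b', 'e']
'e': index 4 in ['a', 'c', 'd', 'b', 'e'] -> ['e', 'a', 'c', 'd', 'b']
'b': index 4 in ['e', 'a', 'c', 'd', 'b'] -> ['b', 'e', 'a', 'c', 'd']
'e': index 1 in ['b', 'e', 'a', 'c', 'd'] -> ['e', 'b', 'a', 'c', 'd']
'c': index 3 in ['e', 'b', 'a', 'c', 'd'] -> ['c', 'e', 'b', 'a', 'd']
'c': index 0 in ['c', 'e', 'b', 'a', 'd'] -> ['c', 'e', 'b', 'a', 'd']
'b': index 2 in ['c', 'e', 'b', 'a', 'd'] -> ['b', 'c', 'e', 'a', 'd']


Output: [3, 3, 2, 4, 4, 1, 3, 0, 2]


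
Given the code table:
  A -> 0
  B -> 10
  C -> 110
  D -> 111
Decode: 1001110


Decoding:
10 -> B
0 -> A
111 -> D
0 -> A


Result: BADA


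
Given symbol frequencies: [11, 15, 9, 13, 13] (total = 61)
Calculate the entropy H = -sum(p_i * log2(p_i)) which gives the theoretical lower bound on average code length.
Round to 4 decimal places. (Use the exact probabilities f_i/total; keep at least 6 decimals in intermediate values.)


Per-symbol terms -p_i * log2(p_i) with p_i = f_i/61:
  p = 11/61 = 0.180328: log2(p) = -2.471306, -p*log2(p) = 0.445645
  p = 15/61 = 0.245902: log2(p) = -2.023847, -p*log2(p) = 0.497667
  p = 9/61 = 0.147541: log2(p) = -2.760812, -p*log2(p) = 0.407333
  p = 13/61 = 0.213115: log2(p) = -2.230298, -p*log2(p) = 0.475309
  p = 13/61 = 0.213115: log2(p) = -2.230298, -p*log2(p) = 0.475309
H = 0.445645 + 0.497667 + 0.407333 + 0.475309 + 0.475309 = 2.301263

H = 2.3013 bits/symbol


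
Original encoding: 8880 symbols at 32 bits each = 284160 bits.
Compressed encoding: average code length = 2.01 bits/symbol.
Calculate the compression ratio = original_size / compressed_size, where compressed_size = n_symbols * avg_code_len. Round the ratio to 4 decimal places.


original_size = n_symbols * orig_bits = 8880 * 32 = 284160 bits
compressed_size = n_symbols * avg_code_len = 8880 * 2.01 = 17848.8 bits
ratio = original_size / compressed_size = 284160 / 17848.8 = 15.9204

Compression ratio = 15.9204


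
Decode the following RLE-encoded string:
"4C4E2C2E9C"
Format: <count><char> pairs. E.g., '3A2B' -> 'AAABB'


Expanding each <count><char> pair:
  4C -> 'CCCC'
  4E -> 'EEEE'
  2C -> 'CC'
  2E -> 'EE'
  9C -> 'CCCCCCCCC'

Decoded = CCCCEEEECCEECCCCCCCCC


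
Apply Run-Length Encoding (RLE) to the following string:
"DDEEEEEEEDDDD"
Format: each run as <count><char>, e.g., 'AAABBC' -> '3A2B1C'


Scanning runs left to right:
  i=0: run of 'D' x 2 -> '2D'
  i=2: run of 'E' x 7 -> '7E'
  i=9: run of 'D' x 4 -> '4D'

RLE = 2D7E4D


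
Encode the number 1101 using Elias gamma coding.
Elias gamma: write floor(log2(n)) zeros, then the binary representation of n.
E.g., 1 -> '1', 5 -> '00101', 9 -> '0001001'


num_bits = floor(log2(1101)) + 1 = 11
leading_zeros = num_bits - 1 = 10
binary(1101) = 10001001101

Elias gamma(1101) = '0000000000' + '10001001101' = 000000000010001001101 (21 bits)


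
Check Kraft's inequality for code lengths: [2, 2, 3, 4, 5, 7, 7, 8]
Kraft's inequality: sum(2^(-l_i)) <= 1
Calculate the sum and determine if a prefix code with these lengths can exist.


Sum = 2^(-2) + 2^(-2) + 2^(-3) + 2^(-4) + 2^(-5) + 2^(-7) + 2^(-7) + 2^(-8)
    = 0.25 + 0.25 + 0.125 + 0.0625 + 0.03125 + 0.0078125 + 0.0078125 + 0.00390625
    = 189/256 = 0.73828125
Since 0.73828125 <= 1, Kraft's inequality IS satisfied.
A prefix code with these lengths CAN exist.

Kraft sum = 0.73828125. Satisfied.


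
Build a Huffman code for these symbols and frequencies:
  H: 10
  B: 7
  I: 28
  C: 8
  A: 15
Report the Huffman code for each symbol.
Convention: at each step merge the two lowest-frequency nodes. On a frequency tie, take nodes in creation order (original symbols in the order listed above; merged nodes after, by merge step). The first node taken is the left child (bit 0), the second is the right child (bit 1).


Huffman tree construction:
Step 1: Merge B(7) + C(8) = 15
Step 2: Merge H(10) + A(15) = 25
Step 3: Merge (B+C)(15) + (H+A)(25) = 40
Step 4: Merge I(28) + ((B+C)+(H+A))(40) = 68
Read each symbol's code off the tree from the root (left child = 0, right child = 1).

Codes:
  H: 110 (length 3)
  B: 100 (length 3)
  I: 0 (length 1)
  C: 101 (length 3)
  A: 111 (length 3)
Average code length: 148/68 = 2.1765 bits/symbol


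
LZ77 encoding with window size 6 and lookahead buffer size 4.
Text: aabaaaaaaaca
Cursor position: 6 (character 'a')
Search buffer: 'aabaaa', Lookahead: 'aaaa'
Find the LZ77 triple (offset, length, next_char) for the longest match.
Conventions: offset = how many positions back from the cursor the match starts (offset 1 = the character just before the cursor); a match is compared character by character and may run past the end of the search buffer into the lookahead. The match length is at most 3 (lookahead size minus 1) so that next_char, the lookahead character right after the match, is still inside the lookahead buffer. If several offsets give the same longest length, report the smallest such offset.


Try each offset into the search buffer:
  offset=1 (pos 5, char 'a'): match length 3
  offset=2 (pos 4, char 'a'): match length 3
  offset=3 (pos 3, char 'a'): match length 3
  offset=4 (pos 2, char 'b'): match length 0
  offset=5 (pos 1, char 'a'): match length 1
  offset=6 (pos 0, char 'a'): match length 2
Longest match has length 3, found at offsets 1, 2, 3; take the smallest, offset 1.
next_char = character at position 6 + 3 = 9 -> 'a'

Best match: offset=1, length=3 (matching 'aaa' starting at position 5)
LZ77 triple: (1, 3, 'a')


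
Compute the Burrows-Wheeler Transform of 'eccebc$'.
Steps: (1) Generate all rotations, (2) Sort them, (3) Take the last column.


Rotations (sorted):
  0: $eccebc -> last char: c
  1: bc$ecce -> last char: e
  2: c$ecceb -> last char: b
  3: ccebc$e -> last char: e
  4: cebc$ec -> last char: c
  5: ebc$ecc -> last char: c
  6: eccebc$ -> last char: $


BWT = cebecc$


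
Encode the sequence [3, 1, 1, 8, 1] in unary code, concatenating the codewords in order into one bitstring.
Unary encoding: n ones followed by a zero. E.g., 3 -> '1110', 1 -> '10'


Encode each number as n ones followed by a terminating 0:
  3 -> 1110 (4 bits)
  1 -> 10 (2 bits)
  1 -> 10 (2 bits)
  8 -> 111111110 (9 bits)
  1 -> 10 (2 bits)
Total length = 4 + 2 + 2 + 9 + 2 = 19 bits.

Unary([3, 1, 1, 8, 1]) = 1110101011111111010 (19 bits)


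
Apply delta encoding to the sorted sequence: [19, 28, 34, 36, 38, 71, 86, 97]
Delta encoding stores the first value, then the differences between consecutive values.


First value: 19
Deltas:
  28 - 19 = 9
  34 - 28 = 6
  36 - 34 = 2
  38 - 36 = 2
  71 - 38 = 33
  86 - 71 = 15
  97 - 86 = 11


Delta encoded: [19, 9, 6, 2, 2, 33, 15, 11]


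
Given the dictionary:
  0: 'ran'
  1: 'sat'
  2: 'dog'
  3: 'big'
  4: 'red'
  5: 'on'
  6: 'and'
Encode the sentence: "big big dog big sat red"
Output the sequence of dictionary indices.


Look up each word in the dictionary:
  'big' -> 3
  'big' -> 3
  'dog' -> 2
  'big' -> 3
  'sat' -> 1
  'red' -> 4

Encoded: [3, 3, 2, 3, 1, 4]


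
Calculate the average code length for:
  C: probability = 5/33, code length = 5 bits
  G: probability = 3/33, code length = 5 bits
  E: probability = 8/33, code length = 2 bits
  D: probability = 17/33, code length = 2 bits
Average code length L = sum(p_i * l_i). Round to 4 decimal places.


Weighted contributions p_i * l_i:
  C: (5/33) * 5 = 25/33
  G: (3/33) * 5 = 15/33
  E: (8/33) * 2 = 16/33
  D: (17/33) * 2 = 34/33
Sum = (25 + 15 + 16 + 34)/33 = 90/33

L = 90/33 = 2.7273 bits/symbol


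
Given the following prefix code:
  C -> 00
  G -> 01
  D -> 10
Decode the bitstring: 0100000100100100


Decoding step by step:
Bits 01 -> G
Bits 00 -> C
Bits 00 -> C
Bits 01 -> G
Bits 00 -> C
Bits 10 -> D
Bits 01 -> G
Bits 00 -> C


Decoded message: GCCGCDGC


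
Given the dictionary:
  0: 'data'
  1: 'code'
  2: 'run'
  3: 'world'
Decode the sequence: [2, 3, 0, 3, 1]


Look up each index in the dictionary:
  2 -> 'run'
  3 -> 'world'
  0 -> 'data'
  3 -> 'world'
  1 -> 'code'

Decoded: "run world data world code"


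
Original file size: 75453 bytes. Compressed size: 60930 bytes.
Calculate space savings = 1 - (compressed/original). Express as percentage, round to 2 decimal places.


ratio = compressed/original = 60930/75453 = 0.807523
savings = 1 - ratio = 1 - 0.807523 = 0.192477
as a percentage: 0.192477 * 100 = 19.25%

Space savings = 1 - 60930/75453 = 19.25%


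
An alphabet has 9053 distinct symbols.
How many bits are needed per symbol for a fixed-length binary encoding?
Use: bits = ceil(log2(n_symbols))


log2(9053) = 13.1442
Bracket: 2^13 = 8192 < 9053 <= 2^14 = 16384
So ceil(log2(9053)) = 14

bits = ceil(log2(9053)) = ceil(13.1442) = 14 bits


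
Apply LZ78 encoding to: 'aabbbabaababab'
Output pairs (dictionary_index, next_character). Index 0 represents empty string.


LZ78 encoding steps:
Dictionary: {0: ''}
Step 1: w='' (idx 0), next='a' -> output (0, 'a'), add 'a' as idx 1
Step 2: w='a' (idx 1), next='b' -> output (1, 'b'), add 'ab' as idx 2
Step 3: w='' (idx 0), next='b' -> output (0, 'b'), add 'b' as idx 3
Step 4: w='b' (idx 3), next='a' -> output (3, 'a'), add 'ba' as idx 4
Step 5: w='ba' (idx 4), next='a' -> output (4, 'a'), add 'baa' as idx 5
Step 6: w='ba' (idx 4), next='b' -> output (4, 'b'), add 'bab' as idx 6
Step 7: w='ab' (idx 2), end of input -> output (2, '')


Encoded: [(0, 'a'), (1, 'b'), (0, 'b'), (3, 'a'), (4, 'a'), (4, 'b'), (2, '')]


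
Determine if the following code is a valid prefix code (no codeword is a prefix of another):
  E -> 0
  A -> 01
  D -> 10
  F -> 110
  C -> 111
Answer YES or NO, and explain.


Checking each pair (does one codeword prefix another?):
  E='0' vs A='01': prefix -- VIOLATION

NO -- this is NOT a valid prefix code. E (0) is a prefix of A (01).


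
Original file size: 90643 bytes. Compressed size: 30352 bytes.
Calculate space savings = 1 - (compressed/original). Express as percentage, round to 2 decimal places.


ratio = compressed/original = 30352/90643 = 0.334852
savings = 1 - ratio = 1 - 0.334852 = 0.665148
as a percentage: 0.665148 * 100 = 66.51%

Space savings = 1 - 30352/90643 = 66.51%


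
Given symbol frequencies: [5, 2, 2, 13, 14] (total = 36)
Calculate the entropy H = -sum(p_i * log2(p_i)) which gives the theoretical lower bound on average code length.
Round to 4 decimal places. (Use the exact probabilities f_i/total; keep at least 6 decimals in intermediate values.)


Per-symbol terms -p_i * log2(p_i) with p_i = f_i/36:
  p = 5/36 = 0.138889: log2(p) = -2.847997, -p*log2(p) = 0.395555
  p = 2/36 = 0.055556: log2(p) = -4.169925, -p*log2(p) = 0.231663
  p = 2/36 = 0.055556: log2(p) = -4.169925, -p*log2(p) = 0.231663
  p = 13/36 = 0.361111: log2(p) = -1.469485, -p*log2(p) = 0.530647
  p = 14/36 = 0.388889: log2(p) = -1.362570, -p*log2(p) = 0.529888
H = 0.395555 + 0.231663 + 0.231663 + 0.530647 + 0.529888 = 1.919416

H = 1.9194 bits/symbol


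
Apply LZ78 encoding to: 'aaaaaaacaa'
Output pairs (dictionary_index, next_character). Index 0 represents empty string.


LZ78 encoding steps:
Dictionary: {0: ''}
Step 1: w='' (idx 0), next='a' -> output (0, 'a'), add 'a' as idx 1
Step 2: w='a' (idx 1), next='a' -> output (1, 'a'), add 'aa' as idx 2
Step 3: w='aa' (idx 2), next='a' -> output (2, 'a'), add 'aaa' as idx 3
Step 4: w='a' (idx 1), next='c' -> output (1, 'c'), add 'ac' as idx 4
Step 5: w='aa' (idx 2), end of input -> output (2, '')


Encoded: [(0, 'a'), (1, 'a'), (2, 'a'), (1, 'c'), (2, '')]


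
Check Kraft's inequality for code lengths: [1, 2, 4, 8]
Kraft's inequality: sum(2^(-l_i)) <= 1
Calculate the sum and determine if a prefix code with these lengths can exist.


Sum = 2^(-1) + 2^(-2) + 2^(-4) + 2^(-8)
    = 0.5 + 0.25 + 0.0625 + 0.00390625
    = 209/256 = 0.81640625
Since 0.81640625 <= 1, Kraft's inequality IS satisfied.
A prefix code with these lengths CAN exist.

Kraft sum = 0.81640625. Satisfied.


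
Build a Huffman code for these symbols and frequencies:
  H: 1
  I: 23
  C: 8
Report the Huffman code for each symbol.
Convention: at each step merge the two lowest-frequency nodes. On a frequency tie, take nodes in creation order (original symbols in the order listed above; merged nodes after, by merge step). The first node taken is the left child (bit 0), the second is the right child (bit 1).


Huffman tree construction:
Step 1: Merge H(1) + C(8) = 9
Step 2: Merge (H+C)(9) + I(23) = 32
Read each symbol's code off the tree from the root (left child = 0, right child = 1).

Codes:
  H: 00 (length 2)
  I: 1 (length 1)
  C: 01 (length 2)
Average code length: 41/32 = 1.2813 bits/symbol


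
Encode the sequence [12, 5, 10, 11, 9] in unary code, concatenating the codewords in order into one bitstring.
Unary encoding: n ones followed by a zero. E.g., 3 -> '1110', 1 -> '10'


Encode each number as n ones followed by a terminating 0:
  12 -> 1111111111110 (13 bits)
  5 -> 111110 (6 bits)
  10 -> 11111111110 (11 bits)
  11 -> 111111111110 (12 bits)
  9 -> 1111111110 (10 bits)
Total length = 13 + 6 + 11 + 12 + 10 = 52 bits.

Unary([12, 5, 10, 11, 9]) = 1111111111110111110111111111101111111111101111111110 (52 bits)


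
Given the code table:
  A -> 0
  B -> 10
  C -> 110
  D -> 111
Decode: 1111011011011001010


Decoding:
111 -> D
10 -> B
110 -> C
110 -> C
110 -> C
0 -> A
10 -> B
10 -> B


Result: DBCCCABB


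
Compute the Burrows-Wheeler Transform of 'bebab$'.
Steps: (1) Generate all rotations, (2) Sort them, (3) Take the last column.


Rotations (sorted):
  0: $bebab -> last char: b
  1: ab$beb -> last char: b
  2: b$beba -> last char: a
  3: bab$be -> last char: e
  4: bebab$ -> last char: $
  5: ebab$b -> last char: b


BWT = bbae$b


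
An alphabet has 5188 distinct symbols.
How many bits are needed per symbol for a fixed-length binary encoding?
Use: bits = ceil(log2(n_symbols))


log2(5188) = 12.341
Bracket: 2^12 = 4096 < 5188 <= 2^13 = 8192
So ceil(log2(5188)) = 13

bits = ceil(log2(5188)) = ceil(12.341) = 13 bits


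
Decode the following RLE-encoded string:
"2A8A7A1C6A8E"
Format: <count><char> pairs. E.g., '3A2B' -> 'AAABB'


Expanding each <count><char> pair:
  2A -> 'AA'
  8A -> 'AAAAAAAA'
  7A -> 'AAAAAAA'
  1C -> 'C'
  6A -> 'AAAAAA'
  8E -> 'EEEEEEEE'

Decoded = AAAAAAAAAAAAAAAAACAAAAAAEEEEEEEE


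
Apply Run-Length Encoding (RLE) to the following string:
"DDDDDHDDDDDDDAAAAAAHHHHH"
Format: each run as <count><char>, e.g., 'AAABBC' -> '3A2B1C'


Scanning runs left to right:
  i=0: run of 'D' x 5 -> '5D'
  i=5: run of 'H' x 1 -> '1H'
  i=6: run of 'D' x 7 -> '7D'
  i=13: run of 'A' x 6 -> '6A'
  i=19: run of 'H' x 5 -> '5H'

RLE = 5D1H7D6A5H


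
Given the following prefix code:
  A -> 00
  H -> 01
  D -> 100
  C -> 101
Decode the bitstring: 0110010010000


Decoding step by step:
Bits 01 -> H
Bits 100 -> D
Bits 100 -> D
Bits 100 -> D
Bits 00 -> A


Decoded message: HDDDA


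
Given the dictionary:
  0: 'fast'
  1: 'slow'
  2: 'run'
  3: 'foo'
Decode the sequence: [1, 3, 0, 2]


Look up each index in the dictionary:
  1 -> 'slow'
  3 -> 'foo'
  0 -> 'fast'
  2 -> 'run'

Decoded: "slow foo fast run"


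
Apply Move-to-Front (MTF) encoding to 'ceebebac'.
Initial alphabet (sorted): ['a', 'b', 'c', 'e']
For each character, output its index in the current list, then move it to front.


MTF encoding:
'c': index 2 in ['a', 'b', 'c', 'e'] -> ['c', 'a', 'b', 'e']
'e': index 3 in ['c', 'a', 'b', 'e'] -> ['e', 'c', 'a', 'b']
'e': index 0 in ['e', 'c', 'a', 'b'] -> ['e', 'c', 'a', 'b']
'b': index 3 in ['e', 'c', 'a', 'b'] -> ['b', 'e', 'c', 'a']
'e': index 1 in ['b', 'e', 'c', 'a'] -> ['e', 'b', 'c', 'a']
'b': index 1 in ['e', 'b', 'c', 'a'] -> ['b', 'e', 'c', 'a']
'a': index 3 in ['b', 'e', 'c', 'a'] -> ['a', 'b', 'e', 'c']
'c': index 3 in ['a', 'b', 'e', 'c'] -> ['c', 'a', 'b', 'e']


Output: [2, 3, 0, 3, 1, 1, 3, 3]


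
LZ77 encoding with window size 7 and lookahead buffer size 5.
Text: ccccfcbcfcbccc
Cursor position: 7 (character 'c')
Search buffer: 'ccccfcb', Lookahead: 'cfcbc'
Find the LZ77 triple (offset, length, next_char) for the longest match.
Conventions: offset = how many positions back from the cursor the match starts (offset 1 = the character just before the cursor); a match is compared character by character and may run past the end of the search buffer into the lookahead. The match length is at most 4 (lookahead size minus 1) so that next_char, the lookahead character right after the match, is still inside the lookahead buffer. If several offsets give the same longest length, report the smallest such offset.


Try each offset into the search buffer:
  offset=1 (pos 6, char 'b'): match length 0
  offset=2 (pos 5, char 'c'): match length 1
  offset=3 (pos 4, char 'f'): match length 0
  offset=4 (pos 3, char 'c'): match length 4
  offset=5 (pos 2, char 'c'): match length 1
  offset=6 (pos 1, char 'c'): match length 1
  offset=7 (pos 0, char 'c'): match length 1
Longest match has length 4 at offset 4.
next_char = character at position 7 + 4 = 11 -> 'c'

Best match: offset=4, length=4 (matching 'cfcb' starting at position 3)
LZ77 triple: (4, 4, 'c')


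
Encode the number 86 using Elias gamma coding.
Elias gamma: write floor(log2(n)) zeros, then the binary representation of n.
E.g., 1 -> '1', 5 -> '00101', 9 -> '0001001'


num_bits = floor(log2(86)) + 1 = 7
leading_zeros = num_bits - 1 = 6
binary(86) = 1010110

Elias gamma(86) = '000000' + '1010110' = 0000001010110 (13 bits)


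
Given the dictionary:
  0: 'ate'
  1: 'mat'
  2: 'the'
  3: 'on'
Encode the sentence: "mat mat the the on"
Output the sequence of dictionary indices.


Look up each word in the dictionary:
  'mat' -> 1
  'mat' -> 1
  'the' -> 2
  'the' -> 2
  'on' -> 3

Encoded: [1, 1, 2, 2, 3]


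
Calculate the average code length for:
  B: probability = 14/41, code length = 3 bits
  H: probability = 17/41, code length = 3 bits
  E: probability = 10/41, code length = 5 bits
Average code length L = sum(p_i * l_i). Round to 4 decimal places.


Weighted contributions p_i * l_i:
  B: (14/41) * 3 = 42/41
  H: (17/41) * 3 = 51/41
  E: (10/41) * 5 = 50/41
Sum = (42 + 51 + 50)/41 = 143/41

L = 143/41 = 3.4878 bits/symbol


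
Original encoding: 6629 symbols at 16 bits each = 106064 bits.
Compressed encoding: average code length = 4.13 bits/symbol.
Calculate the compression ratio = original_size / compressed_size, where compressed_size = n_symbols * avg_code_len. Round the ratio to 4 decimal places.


original_size = n_symbols * orig_bits = 6629 * 16 = 106064 bits
compressed_size = n_symbols * avg_code_len = 6629 * 4.13 = 27377.77 bits
ratio = original_size / compressed_size = 106064 / 27377.77 = 3.8741

Compression ratio = 3.8741


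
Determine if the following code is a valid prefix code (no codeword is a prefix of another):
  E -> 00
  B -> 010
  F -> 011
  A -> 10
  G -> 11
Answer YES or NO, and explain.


Checking each pair (does one codeword prefix another?):
  E='00' vs B='010': no prefix
  E='00' vs F='011': no prefix
  E='00' vs A='10': no prefix
  E='00' vs G='11': no prefix
  B='010' vs E='00': no prefix
  B='010' vs F='011': no prefix
  B='010' vs A='10': no prefix
  B='010' vs G='11': no prefix
  F='011' vs E='00': no prefix
  F='011' vs B='010': no prefix
  F='011' vs A='10': no prefix
  F='011' vs G='11': no prefix
  A='10' vs E='00': no prefix
  A='10' vs B='010': no prefix
  A='10' vs F='011': no prefix
  A='10' vs G='11': no prefix
  G='11' vs E='00': no prefix
  G='11' vs B='010': no prefix
  G='11' vs F='011': no prefix
  G='11' vs A='10': no prefix
No violation found over all pairs.

YES -- this is a valid prefix code. No codeword is a prefix of any other codeword.


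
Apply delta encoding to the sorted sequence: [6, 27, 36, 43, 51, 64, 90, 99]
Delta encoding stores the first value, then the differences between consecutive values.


First value: 6
Deltas:
  27 - 6 = 21
  36 - 27 = 9
  43 - 36 = 7
  51 - 43 = 8
  64 - 51 = 13
  90 - 64 = 26
  99 - 90 = 9


Delta encoded: [6, 21, 9, 7, 8, 13, 26, 9]


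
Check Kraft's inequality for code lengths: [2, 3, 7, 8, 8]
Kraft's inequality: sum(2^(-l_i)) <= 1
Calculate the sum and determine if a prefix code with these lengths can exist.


Sum = 2^(-2) + 2^(-3) + 2^(-7) + 2^(-8) + 2^(-8)
    = 0.25 + 0.125 + 0.0078125 + 0.00390625 + 0.00390625
    = 100/256 = 0.390625
Since 0.390625 <= 1, Kraft's inequality IS satisfied.
A prefix code with these lengths CAN exist.

Kraft sum = 0.390625. Satisfied.


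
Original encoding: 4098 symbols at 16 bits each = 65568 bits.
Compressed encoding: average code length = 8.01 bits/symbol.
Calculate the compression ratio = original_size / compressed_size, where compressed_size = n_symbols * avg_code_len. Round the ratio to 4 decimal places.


original_size = n_symbols * orig_bits = 4098 * 16 = 65568 bits
compressed_size = n_symbols * avg_code_len = 4098 * 8.01 = 32824.98 bits
ratio = original_size / compressed_size = 65568 / 32824.98 = 1.9975

Compression ratio = 1.9975


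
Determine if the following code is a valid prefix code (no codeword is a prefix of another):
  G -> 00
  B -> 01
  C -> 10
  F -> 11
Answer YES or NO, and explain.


Checking each pair (does one codeword prefix another?):
  G='00' vs B='01': no prefix
  G='00' vs C='10': no prefix
  G='00' vs F='11': no prefix
  B='01' vs G='00': no prefix
  B='01' vs C='10': no prefix
  B='01' vs F='11': no prefix
  C='10' vs G='00': no prefix
  C='10' vs B='01': no prefix
  C='10' vs F='11': no prefix
  F='11' vs G='00': no prefix
  F='11' vs B='01': no prefix
  F='11' vs C='10': no prefix
No violation found over all pairs.

YES -- this is a valid prefix code. No codeword is a prefix of any other codeword.


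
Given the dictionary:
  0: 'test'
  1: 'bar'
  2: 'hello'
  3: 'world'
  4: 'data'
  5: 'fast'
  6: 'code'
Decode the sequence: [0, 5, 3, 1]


Look up each index in the dictionary:
  0 -> 'test'
  5 -> 'fast'
  3 -> 'world'
  1 -> 'bar'

Decoded: "test fast world bar"


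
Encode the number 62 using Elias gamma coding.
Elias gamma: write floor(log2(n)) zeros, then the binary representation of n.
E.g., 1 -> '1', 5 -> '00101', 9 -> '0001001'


num_bits = floor(log2(62)) + 1 = 6
leading_zeros = num_bits - 1 = 5
binary(62) = 111110

Elias gamma(62) = '00000' + '111110' = 00000111110 (11 bits)


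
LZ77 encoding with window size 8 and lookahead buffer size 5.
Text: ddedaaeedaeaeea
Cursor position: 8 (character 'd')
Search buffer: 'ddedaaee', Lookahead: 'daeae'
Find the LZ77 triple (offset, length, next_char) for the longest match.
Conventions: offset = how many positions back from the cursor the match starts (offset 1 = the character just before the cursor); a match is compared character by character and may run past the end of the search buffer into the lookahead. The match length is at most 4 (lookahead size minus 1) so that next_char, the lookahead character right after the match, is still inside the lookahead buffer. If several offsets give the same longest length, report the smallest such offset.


Try each offset into the search buffer:
  offset=1 (pos 7, char 'e'): match length 0
  offset=2 (pos 6, char 'e'): match length 0
  offset=3 (pos 5, char 'a'): match length 0
  offset=4 (pos 4, char 'a'): match length 0
  offset=5 (pos 3, char 'd'): match length 2
  offset=6 (pos 2, char 'e'): match length 0
  offset=7 (pos 1, char 'd'): match length 1
  offset=8 (pos 0, char 'd'): match length 1
Longest match has length 2 at offset 5.
next_char = character at position 8 + 2 = 10 -> 'e'

Best match: offset=5, length=2 (matching 'da' starting at position 3)
LZ77 triple: (5, 2, 'e')


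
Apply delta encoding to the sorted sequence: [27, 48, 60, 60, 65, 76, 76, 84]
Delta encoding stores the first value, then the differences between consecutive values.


First value: 27
Deltas:
  48 - 27 = 21
  60 - 48 = 12
  60 - 60 = 0
  65 - 60 = 5
  76 - 65 = 11
  76 - 76 = 0
  84 - 76 = 8


Delta encoded: [27, 21, 12, 0, 5, 11, 0, 8]


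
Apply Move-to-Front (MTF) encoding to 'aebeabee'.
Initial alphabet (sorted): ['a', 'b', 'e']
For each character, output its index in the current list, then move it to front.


MTF encoding:
'a': index 0 in ['a', 'b', 'e'] -> ['a', 'b', 'e']
'e': index 2 in ['a', 'b', 'e'] -> ['e', 'a', 'b']
'b': index 2 in ['e', 'a', 'b'] -> ['b', 'e', 'a']
'e': index 1 in ['b', 'e', 'a'] -> ['e', 'b', 'a']
'a': index 2 in ['e', 'b', 'a'] -> ['a', 'e', 'b']
'b': index 2 in ['a', 'e', 'b'] -> ['b', 'a', 'e']
'e': index 2 in ['b', 'a', 'e'] -> ['e', 'b', 'a']
'e': index 0 in ['e', 'b', 'a'] -> ['e', 'b', 'a']


Output: [0, 2, 2, 1, 2, 2, 2, 0]


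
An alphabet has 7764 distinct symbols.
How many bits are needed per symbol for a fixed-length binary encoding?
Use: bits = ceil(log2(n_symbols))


log2(7764) = 12.9226
Bracket: 2^12 = 4096 < 7764 <= 2^13 = 8192
So ceil(log2(7764)) = 13

bits = ceil(log2(7764)) = ceil(12.9226) = 13 bits


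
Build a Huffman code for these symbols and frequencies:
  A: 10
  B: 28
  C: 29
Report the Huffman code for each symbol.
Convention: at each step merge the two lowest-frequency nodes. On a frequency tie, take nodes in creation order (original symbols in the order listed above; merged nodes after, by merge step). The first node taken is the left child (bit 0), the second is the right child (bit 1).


Huffman tree construction:
Step 1: Merge A(10) + B(28) = 38
Step 2: Merge C(29) + (A+B)(38) = 67
Read each symbol's code off the tree from the root (left child = 0, right child = 1).

Codes:
  A: 10 (length 2)
  B: 11 (length 2)
  C: 0 (length 1)
Average code length: 105/67 = 1.5672 bits/symbol


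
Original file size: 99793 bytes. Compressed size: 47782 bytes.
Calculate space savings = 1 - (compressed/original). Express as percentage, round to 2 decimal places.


ratio = compressed/original = 47782/99793 = 0.478811
savings = 1 - ratio = 1 - 0.478811 = 0.521189
as a percentage: 0.521189 * 100 = 52.12%

Space savings = 1 - 47782/99793 = 52.12%


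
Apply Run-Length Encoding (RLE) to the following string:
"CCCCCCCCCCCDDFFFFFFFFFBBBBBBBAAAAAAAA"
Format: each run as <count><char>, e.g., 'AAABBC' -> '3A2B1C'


Scanning runs left to right:
  i=0: run of 'C' x 11 -> '11C'
  i=11: run of 'D' x 2 -> '2D'
  i=13: run of 'F' x 9 -> '9F'
  i=22: run of 'B' x 7 -> '7B'
  i=29: run of 'A' x 8 -> '8A'

RLE = 11C2D9F7B8A


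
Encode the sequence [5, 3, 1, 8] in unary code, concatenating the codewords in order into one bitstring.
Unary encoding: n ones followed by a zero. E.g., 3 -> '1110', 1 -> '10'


Encode each number as n ones followed by a terminating 0:
  5 -> 111110 (6 bits)
  3 -> 1110 (4 bits)
  1 -> 10 (2 bits)
  8 -> 111111110 (9 bits)
Total length = 6 + 4 + 2 + 9 = 21 bits.

Unary([5, 3, 1, 8]) = 111110111010111111110 (21 bits)


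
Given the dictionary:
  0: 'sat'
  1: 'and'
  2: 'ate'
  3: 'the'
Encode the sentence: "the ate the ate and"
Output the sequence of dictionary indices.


Look up each word in the dictionary:
  'the' -> 3
  'ate' -> 2
  'the' -> 3
  'ate' -> 2
  'and' -> 1

Encoded: [3, 2, 3, 2, 1]


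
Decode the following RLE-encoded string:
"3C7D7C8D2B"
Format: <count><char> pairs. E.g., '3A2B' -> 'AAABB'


Expanding each <count><char> pair:
  3C -> 'CCC'
  7D -> 'DDDDDDD'
  7C -> 'CCCCCCC'
  8D -> 'DDDDDDDD'
  2B -> 'BB'

Decoded = CCCDDDDDDDCCCCCCCDDDDDDDDBB


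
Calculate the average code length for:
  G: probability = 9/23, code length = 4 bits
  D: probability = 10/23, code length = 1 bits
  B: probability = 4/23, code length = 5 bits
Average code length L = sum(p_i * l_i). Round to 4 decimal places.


Weighted contributions p_i * l_i:
  G: (9/23) * 4 = 36/23
  D: (10/23) * 1 = 10/23
  B: (4/23) * 5 = 20/23
Sum = (36 + 10 + 20)/23 = 66/23

L = 66/23 = 2.8696 bits/symbol


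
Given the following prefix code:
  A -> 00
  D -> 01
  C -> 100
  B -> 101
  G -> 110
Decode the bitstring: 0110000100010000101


Decoding step by step:
Bits 01 -> D
Bits 100 -> C
Bits 00 -> A
Bits 100 -> C
Bits 01 -> D
Bits 00 -> A
Bits 00 -> A
Bits 101 -> B


Decoded message: DCACDAAB


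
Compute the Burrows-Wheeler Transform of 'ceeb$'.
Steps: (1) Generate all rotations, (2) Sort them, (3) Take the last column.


Rotations (sorted):
  0: $ceeb -> last char: b
  1: b$cee -> last char: e
  2: ceeb$ -> last char: $
  3: eb$ce -> last char: e
  4: eeb$c -> last char: c


BWT = be$ec


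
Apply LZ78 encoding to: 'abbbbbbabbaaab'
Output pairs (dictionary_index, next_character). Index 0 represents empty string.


LZ78 encoding steps:
Dictionary: {0: ''}
Step 1: w='' (idx 0), next='a' -> output (0, 'a'), add 'a' as idx 1
Step 2: w='' (idx 0), next='b' -> output (0, 'b'), add 'b' as idx 2
Step 3: w='b' (idx 2), next='b' -> output (2, 'b'), add 'bb' as idx 3
Step 4: w='bb' (idx 3), next='b' -> output (3, 'b'), add 'bbb' as idx 4
Step 5: w='a' (idx 1), next='b' -> output (1, 'b'), add 'ab' as idx 5
Step 6: w='b' (idx 2), next='a' -> output (2, 'a'), add 'ba' as idx 6
Step 7: w='a' (idx 1), next='a' -> output (1, 'a'), add 'aa' as idx 7
Step 8: w='b' (idx 2), end of input -> output (2, '')


Encoded: [(0, 'a'), (0, 'b'), (2, 'b'), (3, 'b'), (1, 'b'), (2, 'a'), (1, 'a'), (2, '')]


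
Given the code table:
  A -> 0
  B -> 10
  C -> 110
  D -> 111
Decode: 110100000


Decoding:
110 -> C
10 -> B
0 -> A
0 -> A
0 -> A
0 -> A


Result: CBAAAA


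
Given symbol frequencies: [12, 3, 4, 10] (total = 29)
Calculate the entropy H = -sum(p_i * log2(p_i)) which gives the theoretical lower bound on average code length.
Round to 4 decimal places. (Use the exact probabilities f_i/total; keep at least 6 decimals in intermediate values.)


Per-symbol terms -p_i * log2(p_i) with p_i = f_i/29:
  p = 12/29 = 0.413793: log2(p) = -1.273018, -p*log2(p) = 0.526766
  p = 3/29 = 0.103448: log2(p) = -3.273018, -p*log2(p) = 0.338588
  p = 4/29 = 0.137931: log2(p) = -2.857981, -p*log2(p) = 0.394204
  p = 10/29 = 0.344828: log2(p) = -1.536053, -p*log2(p) = 0.529673
H = 0.526766 + 0.338588 + 0.394204 + 0.529673 = 1.789231

H = 1.7892 bits/symbol


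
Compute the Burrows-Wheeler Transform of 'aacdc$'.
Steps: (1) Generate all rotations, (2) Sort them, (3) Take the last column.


Rotations (sorted):
  0: $aacdc -> last char: c
  1: aacdc$ -> last char: $
  2: acdc$a -> last char: a
  3: c$aacd -> last char: d
  4: cdc$aa -> last char: a
  5: dc$aac -> last char: c


BWT = c$adac
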